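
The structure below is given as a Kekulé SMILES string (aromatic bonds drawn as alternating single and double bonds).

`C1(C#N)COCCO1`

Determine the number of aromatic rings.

0

The SMILES encodes a six-membered saturated ring with oxygens at positions 1 and 4.
The 6-membered ring with two oxygens (1,4) has only sp³ atoms, so it is not fully conjugated — not aromatic (1,4-dioxane).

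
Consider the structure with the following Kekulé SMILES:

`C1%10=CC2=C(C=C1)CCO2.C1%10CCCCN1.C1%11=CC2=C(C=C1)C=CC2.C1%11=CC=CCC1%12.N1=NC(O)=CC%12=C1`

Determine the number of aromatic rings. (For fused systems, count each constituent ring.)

The SMILES encodes a six-membered carbon ring with three alternating C=C double bonds, fused to a five-membered ring containing one oxygen and two sp³ carbons; a six-membered saturated ring of five carbons and one N–H nitrogen; a six-membered carbon ring with three alternating C=C double bonds, fused to a five-membered carbon ring containing one C=C double bond and one sp³ carbon; a six-membered carbon ring with two conjugated C=C double bonds and two sp³ carbons; a six-membered ring with two adjacent nitrogens and three alternating double bonds.
The 6-membered ring is fully conjugated (every ring atom contributes a p orbital); 3 ring double bonds give 6 π electrons. 6 = 4(1)+2, so it is aromatic (benzene ring).
The 5-membered ring with one oxygen has two sp³ carbons, so it is not fully conjugated — not aromatic (oxolane ring).
The 6-membered ring with one N–H has only sp³ atoms, so it is not fully conjugated — not aromatic (piperidine).
The second 6-membered ring is planar and fully conjugated; 3 ring double bonds give 6 π electrons. That satisfies 4n+2 with n=1, so it is aromatic (benzene ring).
The 5-membered ring has one sp³ carbon, so it is not fully conjugated — not aromatic (cyclopentene ring).
The third 6-membered ring has two sp³ carbons, so it is not fully conjugated — not aromatic (1,3-cyclohexadiene).
The 6-membered ring with two nitrogens (1,2) is fully conjugated (every ring atom contributes a p orbital); 3 ring double bonds give 6 π electrons. That satisfies 4n+2 with n=1, so it is aromatic (pyridazine).
3 of the 7 rings are aromatic. Total: 3.

3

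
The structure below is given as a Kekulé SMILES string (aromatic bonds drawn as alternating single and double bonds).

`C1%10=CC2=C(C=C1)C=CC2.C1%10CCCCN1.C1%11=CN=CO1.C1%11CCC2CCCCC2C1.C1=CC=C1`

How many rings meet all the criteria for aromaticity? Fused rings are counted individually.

The SMILES encodes a six-membered carbon ring with three alternating C=C double bonds, fused to a five-membered carbon ring containing one C=C double bond and one sp³ carbon; a six-membered saturated ring of five carbons and one N–H nitrogen; a five-membered ring with an oxygen at position 1 and a nitrogen at position 3 (in a C=N bond), with two double bonds; two fused six-membered saturated carbon rings; a four-membered carbon ring with two alternating C=C double bonds.
The 6-membered ring has a continuous p-orbital overlap around the ring; 3 ring double bonds give 6 π electrons. Since 6 = 4n+2 (n=1), it is aromatic (benzene ring).
The 5-membered ring has one sp³ carbon, so it is not fully conjugated — not aromatic (cyclopentene ring).
The 6-membered ring with one N–H has only sp³ atoms, so it is not fully conjugated — not aromatic (piperidine).
The 5-membered ring with one oxygen and one =N– has a continuous p-orbital overlap around the ring; 2 ring double bonds (4 π electrons) plus a heteroatom lone pair (2) give 6 π electrons. Since 6 = 4n+2 (n=1), it is aromatic (oxazole).
The second 6-membered ring has only sp³ atoms, so it is not fully conjugated — not aromatic (cyclohexane ring).
The third 6-membered ring has only sp³ atoms, so it is not fully conjugated — not aromatic (cyclohexane ring).
The 4-membered ring has only sp² ring atoms; a planar conformation would have a fully conjugated π system of 4 electrons. But 4 = 4(1), which is 4n not 4n+2, so it is not aromatic (cyclobutadiene) — cyclobutadiene is antiaromatic and distorts to a rectangle.
2 of the 7 rings are aromatic. Total: 2.

2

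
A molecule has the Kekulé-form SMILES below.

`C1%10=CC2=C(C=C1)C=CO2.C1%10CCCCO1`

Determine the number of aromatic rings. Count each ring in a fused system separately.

2

The SMILES encodes a six-membered carbon ring with three alternating C=C double bonds, fused to a five-membered ring containing one oxygen and two C=C double bonds; a six-membered saturated ring of five carbons and one oxygen.
The fused 6/5-membered bicyclic (with one oxygen) is a single π system with 9 sp² atoms and 10 π electrons from ring double bonds plus a heteroatom lone pair. 10 = 4(2)+2, so the system is aromatic and both rings count as aromatic (benzofuran).
The 6-membered ring with one oxygen has only sp³ atoms, so it is not fully conjugated — not aromatic (tetrahydropyran).
2 of the 3 rings are aromatic. Total: 2.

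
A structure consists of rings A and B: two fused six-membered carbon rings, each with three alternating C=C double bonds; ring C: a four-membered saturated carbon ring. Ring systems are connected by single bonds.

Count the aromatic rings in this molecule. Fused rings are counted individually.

Rings A and B form a fused bicyclic system with 10 sp² atoms and 10 π electrons from ring double bonds. 10 = 4(2)+2, so the system is aromatic and both rings count as aromatic (naphthalene).
Ring C has only sp³ atoms, so it is not fully conjugated — not aromatic (cyclobutane).
Aromatic: A, B. Total: 2.

2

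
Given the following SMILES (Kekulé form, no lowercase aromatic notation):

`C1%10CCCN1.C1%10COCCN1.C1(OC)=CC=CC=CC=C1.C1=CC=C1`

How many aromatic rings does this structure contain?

The SMILES encodes a five-membered saturated ring of four carbons and one N–H nitrogen; a six-membered saturated ring with an oxygen and an N–H nitrogen at positions 1 and 4; an eight-membered carbon ring with four alternating C=C double bonds; a four-membered carbon ring with two alternating C=C double bonds.
The 5-membered ring with one N–H has only sp³ atoms, so it is not fully conjugated — not aromatic (pyrrolidine).
The 6-membered ring with one oxygen and one N–H (1,4) has only sp³ atoms, so it is not fully conjugated — not aromatic (morpholine).
The 8-membered ring has only sp² ring atoms; a planar conformation would have a fully conjugated π system of 8 electrons. But 8 = 4(2), which is 4n not 4n+2, so it is not aromatic (cyclooctatetraene) — cyclooctatetraene distorts into a non-planar tub to avoid antiaromaticity.
The 4-membered ring has only sp² ring atoms; a planar conformation would have a fully conjugated π system of 4 electrons. But 4 = 4(1), which is 4n not 4n+2, so it is not aromatic (cyclobutadiene) — cyclobutadiene is antiaromatic and distorts to a rectangle.
None of the rings are aromatic. Total: 0.

0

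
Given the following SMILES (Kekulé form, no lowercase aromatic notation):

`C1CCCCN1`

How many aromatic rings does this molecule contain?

0

The SMILES encodes a six-membered saturated ring of five carbons and one N–H nitrogen.
The 6-membered ring with one N–H has only sp³ atoms, so it is not fully conjugated — not aromatic (piperidine).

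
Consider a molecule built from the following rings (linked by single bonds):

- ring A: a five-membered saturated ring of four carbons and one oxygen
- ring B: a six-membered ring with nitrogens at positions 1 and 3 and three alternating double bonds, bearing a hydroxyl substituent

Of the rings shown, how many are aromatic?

Ring A has only sp³ atoms, so it is not fully conjugated — not aromatic (tetrahydrofuran).
Ring B has a continuous p-orbital overlap around the ring; 3 ring double bonds give 6 π electrons. That satisfies 4n+2 with n=1, so ring B is aromatic (pyrimidine).
Aromatic: B. Total: 1.

1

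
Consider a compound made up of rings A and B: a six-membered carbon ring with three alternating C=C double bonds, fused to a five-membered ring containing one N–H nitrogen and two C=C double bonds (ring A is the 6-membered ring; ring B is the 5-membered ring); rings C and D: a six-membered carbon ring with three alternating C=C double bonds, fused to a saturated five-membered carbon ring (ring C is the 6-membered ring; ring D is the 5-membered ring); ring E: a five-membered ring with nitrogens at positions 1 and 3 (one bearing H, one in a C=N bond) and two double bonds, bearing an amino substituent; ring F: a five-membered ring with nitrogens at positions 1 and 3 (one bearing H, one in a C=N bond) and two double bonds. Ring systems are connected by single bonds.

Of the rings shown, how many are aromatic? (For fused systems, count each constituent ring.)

Rings A and B form a fused bicyclic system (with one N–H) with 9 sp² atoms and 10 π electrons from ring double bonds plus a heteroatom lone pair. 10 = 4(2)+2, so the system is aromatic and both rings count as aromatic (indole).
Ring C is fully conjugated (every ring atom contributes a p orbital); 3 ring double bonds give 6 π electrons. 6 = 4(1)+2, so ring C is aromatic (benzene ring).
Ring D has three sp³ carbons, so it is not fully conjugated — not aromatic (cyclopentane ring).
Ring E is planar and fully conjugated; 2 ring double bonds (4 π electrons) plus a heteroatom lone pair (2) give 6 π electrons. That satisfies 4n+2 with n=1, so ring E is aromatic (imidazole).
Ring F is fully conjugated (every ring atom contributes a p orbital); 2 ring double bonds (4 π electrons) plus a heteroatom lone pair (2) give 6 π electrons. Since 6 = 4n+2 (n=1), ring F is aromatic (imidazole).
Aromatic: A, B, C, E, F. Total: 5.

5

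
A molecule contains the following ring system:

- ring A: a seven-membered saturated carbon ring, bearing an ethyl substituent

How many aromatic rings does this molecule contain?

0

Ring A has only sp³ atoms, so it is not fully conjugated — not aromatic (cycloheptane).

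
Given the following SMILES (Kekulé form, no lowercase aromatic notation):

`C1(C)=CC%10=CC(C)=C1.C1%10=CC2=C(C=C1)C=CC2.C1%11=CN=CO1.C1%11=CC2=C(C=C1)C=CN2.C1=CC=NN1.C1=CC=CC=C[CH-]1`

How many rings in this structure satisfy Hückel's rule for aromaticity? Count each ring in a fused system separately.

The SMILES encodes a six-membered carbon ring with three alternating C=C double bonds; a six-membered carbon ring with three alternating C=C double bonds, fused to a five-membered carbon ring containing one C=C double bond and one sp³ carbon; a five-membered ring with an oxygen at position 1 and a nitrogen at position 3 (in a C=N bond), with two double bonds; a six-membered carbon ring with three alternating C=C double bonds, fused to a five-membered ring containing one N–H nitrogen and two C=C double bonds; a five-membered ring with two adjacent nitrogens (one bearing H, one in a double bond) and two double bonds; a seven-membered all-carbon ring bearing a negative charge on one carbon, with three C=C double bonds.
The 6-membered ring is planar and fully conjugated; 3 ring double bonds give 6 π electrons. 6 = 4(1)+2, so it is aromatic (benzene).
The second 6-membered ring has a continuous p-orbital overlap around the ring; 3 ring double bonds give 6 π electrons. That satisfies 4n+2 with n=1, so it is aromatic (benzene ring).
The 5-membered ring has one sp³ carbon, so it is not fully conjugated — not aromatic (cyclopentene ring).
The 5-membered ring with one oxygen and one =N– is fully conjugated (every ring atom contributes a p orbital); 2 ring double bonds (4 π electrons) plus a heteroatom lone pair (2) give 6 π electrons. That satisfies 4n+2 with n=1, so it is aromatic (oxazole).
The fused 6/5-membered bicyclic (with one N–H) is a single π system with 9 sp² atoms and 10 π electrons from ring double bonds plus a heteroatom lone pair. 10 = 4(2)+2, so the system is aromatic and both rings count as aromatic (indole).
The 5-membered ring with two adjacent nitrogens (one N–H, one =N–) has a continuous p-orbital overlap around the ring; 2 ring double bonds (4 π electrons) plus a heteroatom lone pair (2) give 6 π electrons. That satisfies 4n+2 with n=1, so it is aromatic (pyrazole).
The 7-membered ring has only sp² ring atoms; a planar conformation would have a fully conjugated π system of 8 electrons. But 8 = 4(2), which is 4n not 4n+2, so it is not aromatic (cycloheptatrienyl anion).
6 of the 8 rings are aromatic. Total: 6.

6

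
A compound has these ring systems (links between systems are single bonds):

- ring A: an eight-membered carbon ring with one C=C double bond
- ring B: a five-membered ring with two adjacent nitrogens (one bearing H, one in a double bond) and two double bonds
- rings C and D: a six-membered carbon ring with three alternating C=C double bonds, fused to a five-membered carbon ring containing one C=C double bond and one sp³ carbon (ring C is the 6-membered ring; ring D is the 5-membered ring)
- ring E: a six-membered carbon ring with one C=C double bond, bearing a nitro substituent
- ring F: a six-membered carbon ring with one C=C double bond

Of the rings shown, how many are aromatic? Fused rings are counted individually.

2

Ring A has six sp³ carbons, so it is not fully conjugated — not aromatic (cyclooctene).
Ring B is planar and fully conjugated; 2 ring double bonds (4 π electrons) plus a heteroatom lone pair (2) give 6 π electrons. That satisfies 4n+2 with n=1, so ring B is aromatic (pyrazole).
Ring C is fully conjugated (every ring atom contributes a p orbital); 3 ring double bonds give 6 π electrons. Since 6 = 4n+2 (n=1), ring C is aromatic (benzene ring).
Ring D has one sp³ carbon, so it is not fully conjugated — not aromatic (cyclopentene ring).
Ring E has four sp³ carbons, so it is not fully conjugated — not aromatic (cyclohexene).
Ring F has four sp³ carbons, so it is not fully conjugated — not aromatic (cyclohexene).
Aromatic: B, C. Total: 2.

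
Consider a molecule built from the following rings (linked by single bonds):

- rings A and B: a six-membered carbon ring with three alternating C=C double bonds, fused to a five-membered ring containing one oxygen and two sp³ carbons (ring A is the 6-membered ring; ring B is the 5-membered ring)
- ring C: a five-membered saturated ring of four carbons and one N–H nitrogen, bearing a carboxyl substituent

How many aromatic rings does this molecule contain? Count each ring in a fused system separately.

1

Ring A is fully conjugated (every ring atom contributes a p orbital); 3 ring double bonds give 6 π electrons. Since 6 = 4n+2 (n=1), ring A is aromatic (benzene ring).
Ring B has two sp³ carbons, so it is not fully conjugated — not aromatic (oxolane ring).
Ring C has only sp³ atoms, so it is not fully conjugated — not aromatic (pyrrolidine).
Aromatic: A. Total: 1.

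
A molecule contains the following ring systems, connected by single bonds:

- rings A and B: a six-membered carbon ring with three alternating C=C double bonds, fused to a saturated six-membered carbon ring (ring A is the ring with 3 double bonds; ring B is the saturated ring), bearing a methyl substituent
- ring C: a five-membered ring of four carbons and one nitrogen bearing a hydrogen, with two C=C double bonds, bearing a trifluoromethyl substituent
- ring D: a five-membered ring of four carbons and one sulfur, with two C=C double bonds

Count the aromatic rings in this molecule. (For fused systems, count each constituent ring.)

Ring A has a continuous p-orbital overlap around the ring; 3 ring double bonds give 6 π electrons. 6 = 4(1)+2, so ring A is aromatic (benzene ring).
Ring B has four sp³ carbons, so it is not fully conjugated — not aromatic (cyclohexane ring).
Ring C is planar and fully conjugated; 2 ring double bonds (4 π electrons) plus a heteroatom lone pair (2) give 6 π electrons. That satisfies 4n+2 with n=1, so ring C is aromatic (pyrrole).
Ring D is planar and fully conjugated; 2 ring double bonds (4 π electrons) plus a heteroatom lone pair (2) give 6 π electrons. That satisfies 4n+2 with n=1, so ring D is aromatic (thiophene).
Aromatic: A, C, D. Total: 3.

3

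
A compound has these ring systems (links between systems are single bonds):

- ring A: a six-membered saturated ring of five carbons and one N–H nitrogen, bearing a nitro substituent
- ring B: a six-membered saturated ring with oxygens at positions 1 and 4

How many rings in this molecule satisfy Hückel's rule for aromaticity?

0

Ring A has only sp³ atoms, so it is not fully conjugated — not aromatic (piperidine).
Ring B has only sp³ atoms, so it is not fully conjugated — not aromatic (1,4-dioxane).
No ring is aromatic. Total: 0.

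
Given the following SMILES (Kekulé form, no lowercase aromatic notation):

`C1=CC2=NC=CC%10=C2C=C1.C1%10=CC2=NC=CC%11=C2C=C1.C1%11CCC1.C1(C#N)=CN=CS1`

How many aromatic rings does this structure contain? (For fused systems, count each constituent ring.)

The SMILES encodes two fused six-membered rings, each with three alternating double bonds; one ring is all carbon and the other has one ring nitrogen; two fused six-membered rings, each with three alternating double bonds; one ring is all carbon and the other has one ring nitrogen; a four-membered saturated carbon ring; a five-membered ring with a sulfur at position 1 and a nitrogen at position 3 (in a C=N bond), with two double bonds.
The fused 6/6-membered bicyclic (with one nitrogen) is a single π system with 10 sp² atoms and 10 π electrons from ring double bonds. 10 = 4(2)+2, so the system is aromatic and both rings count as aromatic (quinoline).
The fused 6/6-membered bicyclic (with one nitrogen) is a single π system with 10 sp² atoms and 10 π electrons from ring double bonds. 10 = 4(2)+2, so the system is aromatic and both rings count as aromatic (quinoline).
The 4-membered ring has only sp³ atoms, so it is not fully conjugated — not aromatic (cyclobutane).
The 5-membered ring with one sulfur and one =N– is fully conjugated (every ring atom contributes a p orbital); 2 ring double bonds (4 π electrons) plus a heteroatom lone pair (2) give 6 π electrons. 6 = 4(1)+2, so it is aromatic (thiazole).
5 of the 6 rings are aromatic. Total: 5.

5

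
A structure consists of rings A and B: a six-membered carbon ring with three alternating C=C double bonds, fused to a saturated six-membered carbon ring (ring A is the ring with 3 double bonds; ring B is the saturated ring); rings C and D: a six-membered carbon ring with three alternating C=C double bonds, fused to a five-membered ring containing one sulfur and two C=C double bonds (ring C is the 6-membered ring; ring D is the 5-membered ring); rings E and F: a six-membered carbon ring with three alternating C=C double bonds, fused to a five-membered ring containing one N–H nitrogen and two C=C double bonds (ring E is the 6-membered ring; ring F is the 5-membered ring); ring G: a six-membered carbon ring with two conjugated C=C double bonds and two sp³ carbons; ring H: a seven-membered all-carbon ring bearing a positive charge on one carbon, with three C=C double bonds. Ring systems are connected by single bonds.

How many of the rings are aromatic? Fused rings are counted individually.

6

Ring A is fully conjugated (every ring atom contributes a p orbital); 3 ring double bonds give 6 π electrons. Since 6 = 4n+2 (n=1), ring A is aromatic (benzene ring).
Ring B has four sp³ carbons, so it is not fully conjugated — not aromatic (cyclohexane ring).
Rings C and D form a fused bicyclic system (with one sulfur) with 9 sp² atoms and 10 π electrons from ring double bonds plus a heteroatom lone pair. 10 = 4(2)+2, so the system is aromatic and both rings count as aromatic (benzothiophene).
Rings E and F form a fused bicyclic system (with one N–H) with 9 sp² atoms and 10 π electrons from ring double bonds plus a heteroatom lone pair. 10 = 4(2)+2, so the system is aromatic and both rings count as aromatic (indole).
Ring G has two sp³ carbons, so it is not fully conjugated — not aromatic (1,3-cyclohexadiene).
Ring H is planar and fully conjugated; 3 ring double bonds (6 π electrons) plus the carbocation's empty p orbital (0, but keeps the ring conjugated) give 6 π electrons. That satisfies 4n+2 with n=1, so ring H is aromatic (tropylium cation).
Aromatic: A, C, D, E, F, H. Total: 6.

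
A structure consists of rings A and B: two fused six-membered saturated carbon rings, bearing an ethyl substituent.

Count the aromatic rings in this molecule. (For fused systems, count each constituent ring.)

Ring A has only sp³ atoms, so it is not fully conjugated — not aromatic (cyclohexane ring).
Ring B has only sp³ atoms, so it is not fully conjugated — not aromatic (cyclohexane ring).
No ring is aromatic. Total: 0.

0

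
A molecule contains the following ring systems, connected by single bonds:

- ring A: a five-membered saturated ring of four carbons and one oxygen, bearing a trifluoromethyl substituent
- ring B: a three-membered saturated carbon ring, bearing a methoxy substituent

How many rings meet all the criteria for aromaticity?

0

Ring A has only sp³ atoms, so it is not fully conjugated — not aromatic (tetrahydrofuran).
Ring B has only sp³ atoms, so it is not fully conjugated — not aromatic (cyclopropane).
No ring is aromatic. Total: 0.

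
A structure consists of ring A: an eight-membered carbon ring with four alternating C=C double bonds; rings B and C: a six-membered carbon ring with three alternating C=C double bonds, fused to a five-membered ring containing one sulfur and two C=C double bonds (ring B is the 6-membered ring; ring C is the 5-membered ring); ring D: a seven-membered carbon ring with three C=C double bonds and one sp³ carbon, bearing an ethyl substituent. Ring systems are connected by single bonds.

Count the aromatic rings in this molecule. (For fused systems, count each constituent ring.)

2

Ring A has only sp² ring atoms; a planar conformation would have a fully conjugated π system of 8 electrons. But 8 = 4(2), which is 4n not 4n+2, so ring A is not aromatic (cyclooctatetraene) — cyclooctatetraene distorts into a non-planar tub to avoid antiaromaticity.
Rings B and C form a fused bicyclic system (with one sulfur) with 9 sp² atoms and 10 π electrons from ring double bonds plus a heteroatom lone pair. 10 = 4(2)+2, so the system is aromatic and both rings count as aromatic (benzothiophene).
Ring D has one sp³ carbon, so it is not fully conjugated — not aromatic (cycloheptatriene).
Aromatic: B, C. Total: 2.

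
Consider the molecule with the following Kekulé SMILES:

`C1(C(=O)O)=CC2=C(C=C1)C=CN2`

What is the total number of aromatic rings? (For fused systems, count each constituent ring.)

The SMILES encodes a six-membered carbon ring with three alternating C=C double bonds, fused to a five-membered ring containing one N–H nitrogen and two C=C double bonds.
The fused 6/5-membered bicyclic (with one N–H) is a single π system with 9 sp² atoms and 10 π electrons from ring double bonds plus a heteroatom lone pair. 10 = 4(2)+2, so the system is aromatic and both rings count as aromatic (indole).
2 of the 2 rings are aromatic. Total: 2.

2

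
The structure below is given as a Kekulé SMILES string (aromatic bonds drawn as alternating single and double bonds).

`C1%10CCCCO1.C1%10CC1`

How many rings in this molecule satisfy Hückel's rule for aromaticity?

0

The SMILES encodes a six-membered saturated ring of five carbons and one oxygen; a three-membered saturated carbon ring.
The 6-membered ring with one oxygen has only sp³ atoms, so it is not fully conjugated — not aromatic (tetrahydropyran).
The 3-membered ring has only sp³ atoms, so it is not fully conjugated — not aromatic (cyclopropane).
None of the rings are aromatic. Total: 0.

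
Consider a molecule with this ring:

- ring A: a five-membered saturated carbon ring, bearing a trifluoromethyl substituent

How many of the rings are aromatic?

Ring A has only sp³ atoms, so it is not fully conjugated — not aromatic (cyclopentane).

0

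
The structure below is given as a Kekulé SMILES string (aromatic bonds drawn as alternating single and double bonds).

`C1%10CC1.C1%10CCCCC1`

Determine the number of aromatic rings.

0

The SMILES encodes a three-membered saturated carbon ring; a six-membered saturated carbon ring.
The 3-membered ring has only sp³ atoms, so it is not fully conjugated — not aromatic (cyclopropane).
The 6-membered ring has only sp³ atoms, so it is not fully conjugated — not aromatic (cyclohexane).
None of the rings are aromatic. Total: 0.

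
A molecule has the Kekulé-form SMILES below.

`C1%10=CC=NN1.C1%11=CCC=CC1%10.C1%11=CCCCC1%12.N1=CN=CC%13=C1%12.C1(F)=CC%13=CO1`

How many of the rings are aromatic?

3

The SMILES encodes a five-membered ring with two adjacent nitrogens (one bearing H, one in a double bond) and two double bonds; a six-membered carbon ring with two isolated C=C double bonds and two sp³ carbons; a six-membered carbon ring with one C=C double bond; a six-membered ring with nitrogens at positions 1 and 3 and three alternating double bonds; a five-membered ring of four carbons and one oxygen, with two C=C double bonds.
The 5-membered ring with two adjacent nitrogens (one N–H, one =N–) is fully conjugated (every ring atom contributes a p orbital); 2 ring double bonds (4 π electrons) plus a heteroatom lone pair (2) give 6 π electrons. That satisfies 4n+2 with n=1, so it is aromatic (pyrazole).
The 6-membered ring has two sp³ carbons, so it is not fully conjugated — not aromatic (1,4-cyclohexadiene).
The second 6-membered ring has four sp³ carbons, so it is not fully conjugated — not aromatic (cyclohexene).
The 6-membered ring with two nitrogens (1,3) has a continuous p-orbital overlap around the ring; 3 ring double bonds give 6 π electrons. Since 6 = 4n+2 (n=1), it is aromatic (pyrimidine).
The 5-membered ring with one oxygen is planar and fully conjugated; 2 ring double bonds (4 π electrons) plus a heteroatom lone pair (2) give 6 π electrons. Since 6 = 4n+2 (n=1), it is aromatic (furan).
3 of the 5 rings are aromatic. Total: 3.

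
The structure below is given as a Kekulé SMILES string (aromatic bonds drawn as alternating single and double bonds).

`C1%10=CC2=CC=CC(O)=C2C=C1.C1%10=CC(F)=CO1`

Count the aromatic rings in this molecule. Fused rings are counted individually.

The SMILES encodes two fused six-membered carbon rings, each with three alternating C=C double bonds; a five-membered ring of four carbons and one oxygen, with two C=C double bonds.
The fused 6/6-membered bicyclic is a single π system with 10 sp² atoms and 10 π electrons from ring double bonds. 10 = 4(2)+2, so the system is aromatic and both rings count as aromatic (naphthalene).
The 5-membered ring with one oxygen is planar and fully conjugated; 2 ring double bonds (4 π electrons) plus a heteroatom lone pair (2) give 6 π electrons. Since 6 = 4n+2 (n=1), it is aromatic (furan).
3 of the 3 rings are aromatic. Total: 3.

3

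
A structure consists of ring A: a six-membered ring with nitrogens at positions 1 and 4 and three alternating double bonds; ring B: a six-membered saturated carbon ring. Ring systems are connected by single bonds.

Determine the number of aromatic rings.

Ring A is fully conjugated (every ring atom contributes a p orbital); 3 ring double bonds give 6 π electrons. That satisfies 4n+2 with n=1, so ring A is aromatic (pyrazine).
Ring B has only sp³ atoms, so it is not fully conjugated — not aromatic (cyclohexane).
Aromatic: A. Total: 1.

1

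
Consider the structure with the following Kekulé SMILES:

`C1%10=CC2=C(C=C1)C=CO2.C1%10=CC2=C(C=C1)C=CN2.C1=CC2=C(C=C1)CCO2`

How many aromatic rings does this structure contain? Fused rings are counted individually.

5

The SMILES encodes a six-membered carbon ring with three alternating C=C double bonds, fused to a five-membered ring containing one oxygen and two C=C double bonds; a six-membered carbon ring with three alternating C=C double bonds, fused to a five-membered ring containing one N–H nitrogen and two C=C double bonds; a six-membered carbon ring with three alternating C=C double bonds, fused to a five-membered ring containing one oxygen and two sp³ carbons.
The fused 6/5-membered bicyclic (with one oxygen) is a single π system with 9 sp² atoms and 10 π electrons from ring double bonds plus a heteroatom lone pair. 10 = 4(2)+2, so the system is aromatic and both rings count as aromatic (benzofuran).
The fused 6/5-membered bicyclic (with one N–H) is a single π system with 9 sp² atoms and 10 π electrons from ring double bonds plus a heteroatom lone pair. 10 = 4(2)+2, so the system is aromatic and both rings count as aromatic (indole).
The 6-membered ring is planar and fully conjugated; 3 ring double bonds give 6 π electrons. Since 6 = 4n+2 (n=1), it is aromatic (benzene ring).
The 5-membered ring with one oxygen has two sp³ carbons, so it is not fully conjugated — not aromatic (oxolane ring).
5 of the 6 rings are aromatic. Total: 5.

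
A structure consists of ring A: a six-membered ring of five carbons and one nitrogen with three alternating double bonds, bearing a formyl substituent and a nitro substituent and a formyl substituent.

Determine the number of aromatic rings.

Ring A is planar and fully conjugated; 3 ring double bonds give 6 π electrons. That satisfies 4n+2 with n=1, so ring A is aromatic (pyridine).

1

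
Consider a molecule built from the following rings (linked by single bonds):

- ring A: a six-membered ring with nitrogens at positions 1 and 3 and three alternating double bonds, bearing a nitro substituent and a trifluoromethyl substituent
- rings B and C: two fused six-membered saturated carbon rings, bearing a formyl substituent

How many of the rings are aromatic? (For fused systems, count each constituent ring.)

Ring A is planar and fully conjugated; 3 ring double bonds give 6 π electrons. Since 6 = 4n+2 (n=1), ring A is aromatic (pyrimidine).
Ring B has only sp³ atoms, so it is not fully conjugated — not aromatic (cyclohexane ring).
Ring C has only sp³ atoms, so it is not fully conjugated — not aromatic (cyclohexane ring).
Aromatic: A. Total: 1.

1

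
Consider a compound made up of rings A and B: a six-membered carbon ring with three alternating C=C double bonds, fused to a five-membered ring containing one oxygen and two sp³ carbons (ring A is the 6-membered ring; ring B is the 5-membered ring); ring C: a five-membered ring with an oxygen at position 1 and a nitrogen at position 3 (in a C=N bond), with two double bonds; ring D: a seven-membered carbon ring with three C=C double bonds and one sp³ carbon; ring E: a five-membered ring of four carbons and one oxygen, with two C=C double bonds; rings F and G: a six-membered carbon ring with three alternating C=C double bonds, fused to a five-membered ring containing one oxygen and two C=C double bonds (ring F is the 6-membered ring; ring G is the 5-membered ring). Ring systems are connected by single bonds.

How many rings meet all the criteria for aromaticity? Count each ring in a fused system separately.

Ring A is planar and fully conjugated; 3 ring double bonds give 6 π electrons. 6 = 4(1)+2, so ring A is aromatic (benzene ring).
Ring B has two sp³ carbons, so it is not fully conjugated — not aromatic (oxolane ring).
Ring C is fully conjugated (every ring atom contributes a p orbital); 2 ring double bonds (4 π electrons) plus a heteroatom lone pair (2) give 6 π electrons. Since 6 = 4n+2 (n=1), ring C is aromatic (oxazole).
Ring D has one sp³ carbon, so it is not fully conjugated — not aromatic (cycloheptatriene).
Ring E is planar and fully conjugated; 2 ring double bonds (4 π electrons) plus a heteroatom lone pair (2) give 6 π electrons. 6 = 4(1)+2, so ring E is aromatic (furan).
Rings F and G form a fused bicyclic system (with one oxygen) with 9 sp² atoms and 10 π electrons from ring double bonds plus a heteroatom lone pair. 10 = 4(2)+2, so the system is aromatic and both rings count as aromatic (benzofuran).
Aromatic: A, C, E, F, G. Total: 5.

5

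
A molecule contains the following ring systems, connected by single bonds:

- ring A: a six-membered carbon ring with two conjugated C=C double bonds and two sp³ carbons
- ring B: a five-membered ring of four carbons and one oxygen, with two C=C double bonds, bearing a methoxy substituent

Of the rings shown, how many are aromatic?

Ring A has two sp³ carbons, so it is not fully conjugated — not aromatic (1,3-cyclohexadiene).
Ring B is fully conjugated (every ring atom contributes a p orbital); 2 ring double bonds (4 π electrons) plus a heteroatom lone pair (2) give 6 π electrons. 6 = 4(1)+2, so ring B is aromatic (furan).
Aromatic: B. Total: 1.

1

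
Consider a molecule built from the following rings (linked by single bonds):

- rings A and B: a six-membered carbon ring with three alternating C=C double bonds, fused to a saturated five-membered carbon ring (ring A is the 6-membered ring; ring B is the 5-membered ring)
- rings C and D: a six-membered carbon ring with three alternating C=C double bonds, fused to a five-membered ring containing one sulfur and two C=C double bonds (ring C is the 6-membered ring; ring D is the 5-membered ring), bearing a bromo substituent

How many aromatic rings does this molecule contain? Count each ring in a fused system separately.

Ring A is planar and fully conjugated; 3 ring double bonds give 6 π electrons. That satisfies 4n+2 with n=1, so ring A is aromatic (benzene ring).
Ring B has three sp³ carbons, so it is not fully conjugated — not aromatic (cyclopentane ring).
Rings C and D form a fused bicyclic system (with one sulfur) with 9 sp² atoms and 10 π electrons from ring double bonds plus a heteroatom lone pair. 10 = 4(2)+2, so the system is aromatic and both rings count as aromatic (benzothiophene).
Aromatic: A, C, D. Total: 3.

3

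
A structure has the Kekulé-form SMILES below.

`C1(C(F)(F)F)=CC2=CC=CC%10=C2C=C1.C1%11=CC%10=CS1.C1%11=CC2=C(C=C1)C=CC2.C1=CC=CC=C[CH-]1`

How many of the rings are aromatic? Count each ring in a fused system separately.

4

The SMILES encodes two fused six-membered carbon rings, each with three alternating C=C double bonds; a five-membered ring of four carbons and one sulfur, with two C=C double bonds; a six-membered carbon ring with three alternating C=C double bonds, fused to a five-membered carbon ring containing one C=C double bond and one sp³ carbon; a seven-membered all-carbon ring bearing a negative charge on one carbon, with three C=C double bonds.
The fused 6/6-membered bicyclic is a single π system with 10 sp² atoms and 10 π electrons from ring double bonds. 10 = 4(2)+2, so the system is aromatic and both rings count as aromatic (naphthalene).
The 5-membered ring with one sulfur is planar and fully conjugated; 2 ring double bonds (4 π electrons) plus a heteroatom lone pair (2) give 6 π electrons. 6 = 4(1)+2, so it is aromatic (thiophene).
The 6-membered ring is fully conjugated (every ring atom contributes a p orbital); 3 ring double bonds give 6 π electrons. That satisfies 4n+2 with n=1, so it is aromatic (benzene ring).
The 5-membered ring has one sp³ carbon, so it is not fully conjugated — not aromatic (cyclopentene ring).
The 7-membered ring has only sp² ring atoms; a planar conformation would have a fully conjugated π system of 8 electrons. But 8 = 4(2), which is 4n not 4n+2, so it is not aromatic (cycloheptatrienyl anion).
4 of the 6 rings are aromatic. Total: 4.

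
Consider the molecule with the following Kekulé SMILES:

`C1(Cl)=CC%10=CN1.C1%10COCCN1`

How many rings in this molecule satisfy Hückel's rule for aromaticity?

1

The SMILES encodes a five-membered ring of four carbons and one nitrogen bearing a hydrogen, with two C=C double bonds; a six-membered saturated ring with an oxygen and an N–H nitrogen at positions 1 and 4.
The 5-membered ring with one N–H is fully conjugated (every ring atom contributes a p orbital); 2 ring double bonds (4 π electrons) plus a heteroatom lone pair (2) give 6 π electrons. That satisfies 4n+2 with n=1, so it is aromatic (pyrrole).
The 6-membered ring with one oxygen and one N–H (1,4) has only sp³ atoms, so it is not fully conjugated — not aromatic (morpholine).
1 of the 2 rings is aromatic. Total: 1.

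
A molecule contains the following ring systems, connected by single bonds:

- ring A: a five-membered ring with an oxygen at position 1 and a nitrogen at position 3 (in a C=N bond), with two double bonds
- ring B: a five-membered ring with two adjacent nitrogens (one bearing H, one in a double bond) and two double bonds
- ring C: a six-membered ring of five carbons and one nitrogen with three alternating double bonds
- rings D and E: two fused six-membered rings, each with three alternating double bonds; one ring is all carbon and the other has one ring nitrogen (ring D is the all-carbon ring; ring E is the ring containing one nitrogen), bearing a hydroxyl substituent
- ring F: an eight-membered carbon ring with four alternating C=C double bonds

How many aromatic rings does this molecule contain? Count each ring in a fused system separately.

Ring A has a continuous p-orbital overlap around the ring; 2 ring double bonds (4 π electrons) plus a heteroatom lone pair (2) give 6 π electrons. 6 = 4(1)+2, so ring A is aromatic (oxazole).
Ring B has a continuous p-orbital overlap around the ring; 2 ring double bonds (4 π electrons) plus a heteroatom lone pair (2) give 6 π electrons. That satisfies 4n+2 with n=1, so ring B is aromatic (pyrazole).
Ring C is planar and fully conjugated; 3 ring double bonds give 6 π electrons. That satisfies 4n+2 with n=1, so ring C is aromatic (pyridine).
Rings D and E form a fused bicyclic system (with one nitrogen) with 10 sp² atoms and 10 π electrons from ring double bonds. 10 = 4(2)+2, so the system is aromatic and both rings count as aromatic (quinoline).
Ring F has only sp² ring atoms; a planar conformation would have a fully conjugated π system of 8 electrons. But 8 = 4(2), which is 4n not 4n+2, so ring F is not aromatic (cyclooctatetraene) — cyclooctatetraene distorts into a non-planar tub to avoid antiaromaticity.
Aromatic: A, B, C, D, E. Total: 5.

5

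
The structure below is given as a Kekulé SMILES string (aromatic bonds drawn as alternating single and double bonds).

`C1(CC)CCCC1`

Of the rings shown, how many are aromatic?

The SMILES encodes a five-membered saturated carbon ring.
The 5-membered ring has only sp³ atoms, so it is not fully conjugated — not aromatic (cyclopentane).

0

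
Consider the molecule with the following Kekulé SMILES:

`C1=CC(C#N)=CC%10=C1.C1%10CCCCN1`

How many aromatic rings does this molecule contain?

1

The SMILES encodes a six-membered carbon ring with three alternating C=C double bonds; a six-membered saturated ring of five carbons and one N–H nitrogen.
The 6-membered ring has a continuous p-orbital overlap around the ring; 3 ring double bonds give 6 π electrons. Since 6 = 4n+2 (n=1), it is aromatic (benzene).
The 6-membered ring with one N–H has only sp³ atoms, so it is not fully conjugated — not aromatic (piperidine).
1 of the 2 rings is aromatic. Total: 1.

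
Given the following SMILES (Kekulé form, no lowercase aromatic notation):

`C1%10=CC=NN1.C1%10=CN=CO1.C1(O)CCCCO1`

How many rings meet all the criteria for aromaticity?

The SMILES encodes a five-membered ring with two adjacent nitrogens (one bearing H, one in a double bond) and two double bonds; a five-membered ring with an oxygen at position 1 and a nitrogen at position 3 (in a C=N bond), with two double bonds; a six-membered saturated ring of five carbons and one oxygen.
The 5-membered ring with two adjacent nitrogens (one N–H, one =N–) is planar and fully conjugated; 2 ring double bonds (4 π electrons) plus a heteroatom lone pair (2) give 6 π electrons. 6 = 4(1)+2, so it is aromatic (pyrazole).
The 5-membered ring with one oxygen and one =N– is planar and fully conjugated; 2 ring double bonds (4 π electrons) plus a heteroatom lone pair (2) give 6 π electrons. Since 6 = 4n+2 (n=1), it is aromatic (oxazole).
The 6-membered ring with one oxygen has only sp³ atoms, so it is not fully conjugated — not aromatic (tetrahydropyran).
2 of the 3 rings are aromatic. Total: 2.

2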